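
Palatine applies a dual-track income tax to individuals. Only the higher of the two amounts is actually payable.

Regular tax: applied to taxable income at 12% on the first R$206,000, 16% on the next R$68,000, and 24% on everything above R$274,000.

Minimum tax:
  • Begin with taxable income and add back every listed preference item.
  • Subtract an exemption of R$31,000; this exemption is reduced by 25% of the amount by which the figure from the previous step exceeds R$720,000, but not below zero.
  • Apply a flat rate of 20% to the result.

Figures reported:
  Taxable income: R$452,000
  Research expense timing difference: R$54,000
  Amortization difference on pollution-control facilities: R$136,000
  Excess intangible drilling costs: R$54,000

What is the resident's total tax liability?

Regular tax:
  R$206,000 × 12% = R$24,720
  R$68,000 × 16% = R$10,880
  R$178,000 × 24% = R$42,720
  → R$78,320

Minimum tax:
  Adjusted income: R$452,000 + R$54,000 + R$136,000 + R$54,000 = R$696,000
  Exemption: R$696,000 ≤ R$720,000, so full R$31,000 applies
  Base: R$696,000 − R$31,000 = R$665,000
  R$665,000 × 20% = R$133,000

R$133,000 > R$78,320, so the minimum tax is the binding amount.

R$133,000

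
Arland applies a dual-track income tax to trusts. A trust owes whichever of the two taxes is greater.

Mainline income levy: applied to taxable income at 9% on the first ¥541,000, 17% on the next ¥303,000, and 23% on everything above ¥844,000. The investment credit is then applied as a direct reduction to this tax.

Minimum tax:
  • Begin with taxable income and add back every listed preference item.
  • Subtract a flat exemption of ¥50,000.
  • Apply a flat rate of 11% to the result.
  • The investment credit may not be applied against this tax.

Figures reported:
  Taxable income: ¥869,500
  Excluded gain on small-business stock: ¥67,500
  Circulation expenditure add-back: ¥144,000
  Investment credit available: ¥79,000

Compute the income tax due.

¥113,410

Minimum tax:
  Adjusted income: ¥869,500 + ¥67,500 + ¥144,000 = ¥1,081,000
  Less exemption ¥50,000 → base ¥1,031,000
  ¥1,031,000 × 11% = ¥113,410

Mainline income levy:
  ¥541,000 × 9% = ¥48,690
  ¥303,000 × 17% = ¥51,510
  ¥25,500 × 23% = ¥5,865
  → ¥106,065
  Less investment credit ¥79,000 → ¥27,065

¥113,410 > ¥27,065, so the minimum tax is the binding amount.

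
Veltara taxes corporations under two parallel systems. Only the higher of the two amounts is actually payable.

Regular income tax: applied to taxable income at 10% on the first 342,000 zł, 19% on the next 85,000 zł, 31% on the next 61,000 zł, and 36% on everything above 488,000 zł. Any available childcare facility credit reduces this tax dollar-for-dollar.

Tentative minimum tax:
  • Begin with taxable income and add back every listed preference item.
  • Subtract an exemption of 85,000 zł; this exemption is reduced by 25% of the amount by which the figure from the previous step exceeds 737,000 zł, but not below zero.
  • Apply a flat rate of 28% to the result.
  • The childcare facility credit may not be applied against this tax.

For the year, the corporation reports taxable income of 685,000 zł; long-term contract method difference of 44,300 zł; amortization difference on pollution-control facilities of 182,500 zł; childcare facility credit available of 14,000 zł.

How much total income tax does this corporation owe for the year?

243,740 zł

Regular income tax:
  342,000 zł × 10% = 34,200 zł
  85,000 zł × 19% = 16,150 zł
  61,000 zł × 31% = 18,910 zł
  197,000 zł × 36% = 70,920 zł
  → 140,180 zł
  Less childcare facility credit 14,000 zł → 126,180 zł

Tentative minimum tax:
  Adjusted income: 685,000 zł + 44,300 zł + 182,500 zł = 911,800 zł
  Exemption: 85,000 zł − 25% × (911,800 zł − 737,000 zł) = 85,000 zł − 43,700 zł = 41,300 zł
  Base: 911,800 zł − 41,300 zł = 870,500 zł
  870,500 zł × 28% = 243,740 zł

243,740 zł > 126,180 zł, so the tentative minimum tax is the binding amount.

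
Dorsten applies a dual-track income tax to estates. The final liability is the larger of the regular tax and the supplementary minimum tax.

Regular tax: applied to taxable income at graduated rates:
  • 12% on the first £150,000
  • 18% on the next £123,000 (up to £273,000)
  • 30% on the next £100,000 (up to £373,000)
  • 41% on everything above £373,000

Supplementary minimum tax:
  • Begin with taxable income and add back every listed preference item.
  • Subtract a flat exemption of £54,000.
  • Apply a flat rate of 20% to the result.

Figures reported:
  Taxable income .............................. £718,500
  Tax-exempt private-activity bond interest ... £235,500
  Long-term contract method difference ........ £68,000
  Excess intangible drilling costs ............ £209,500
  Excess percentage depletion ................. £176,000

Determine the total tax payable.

Regular tax:
  £150,000 × 12% = £18,000
  £123,000 × 18% = £22,140
  £100,000 × 30% = £30,000
  £345,500 × 41% = £141,655
  → £211,795

Supplementary minimum tax:
  Adjusted income: £718,500 + £235,500 + £68,000 + £209,500 + £176,000 = £1,407,500
  Less exemption £54,000 → base £1,353,500
  £1,353,500 × 20% = £270,700

£270,700 > £211,795, so the supplementary minimum tax is the binding amount.

£270,700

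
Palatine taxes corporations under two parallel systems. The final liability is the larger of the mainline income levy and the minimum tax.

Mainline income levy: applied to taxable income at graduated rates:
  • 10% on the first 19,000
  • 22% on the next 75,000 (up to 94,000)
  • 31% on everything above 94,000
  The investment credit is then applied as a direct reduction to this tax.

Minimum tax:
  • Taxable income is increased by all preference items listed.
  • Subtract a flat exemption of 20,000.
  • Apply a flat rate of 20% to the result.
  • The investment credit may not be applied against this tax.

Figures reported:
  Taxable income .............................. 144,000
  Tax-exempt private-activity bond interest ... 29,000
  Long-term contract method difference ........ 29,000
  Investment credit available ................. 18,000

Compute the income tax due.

36,400

Mainline income levy:
  19,000 × 10% = 1,900
  75,000 × 22% = 16,500
  50,000 × 31% = 15,500
  → 33,900
  Less investment credit 18,000 → 15,900

Minimum tax:
  Adjusted income: 144,000 + 29,000 + 29,000 = 202,000
  Less exemption 20,000 → base 182,000
  182,000 × 20% = 36,400

36,400 > 15,900, so the minimum tax is the binding amount.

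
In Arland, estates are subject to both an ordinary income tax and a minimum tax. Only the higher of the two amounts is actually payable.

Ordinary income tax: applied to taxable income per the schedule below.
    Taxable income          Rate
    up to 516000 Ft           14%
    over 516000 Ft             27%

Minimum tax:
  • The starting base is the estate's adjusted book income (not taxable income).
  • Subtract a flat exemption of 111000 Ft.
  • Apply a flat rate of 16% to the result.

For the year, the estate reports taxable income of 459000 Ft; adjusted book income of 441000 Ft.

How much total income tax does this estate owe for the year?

64260 Ft

Minimum tax:
  Base (adjusted book income): 441000 Ft
  Less exemption 111000 Ft → base 330000 Ft
  330000 Ft × 16% = 52800 Ft

Ordinary income tax:
  459000 Ft × 14% = 64260 Ft

64260 Ft > 52800 Ft, so the ordinary income tax governs.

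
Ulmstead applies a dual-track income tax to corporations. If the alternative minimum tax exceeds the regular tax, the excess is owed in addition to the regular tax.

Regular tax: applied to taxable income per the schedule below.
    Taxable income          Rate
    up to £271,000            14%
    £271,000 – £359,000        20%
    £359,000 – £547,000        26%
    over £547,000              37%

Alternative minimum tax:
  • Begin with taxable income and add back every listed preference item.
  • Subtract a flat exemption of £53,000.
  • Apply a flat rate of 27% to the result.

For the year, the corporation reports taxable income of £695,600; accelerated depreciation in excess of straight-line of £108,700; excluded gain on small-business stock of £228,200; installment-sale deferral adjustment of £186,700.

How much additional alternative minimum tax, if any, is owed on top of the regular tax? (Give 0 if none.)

£155,472

Regular tax:
  £271,000 × 14% = £37,940
  £88,000 × 20% = £17,600
  £188,000 × 26% = £48,880
  £148,600 × 37% = £54,982
  → £159,402

Alternative minimum tax:
  Adjusted income: £695,600 + £108,700 + £228,200 + £186,700 = £1,219,200
  Less exemption £53,000 → base £1,166,200
  £1,166,200 × 27% = £314,874

Excess of alternative minimum tax over regular tax: £314,874 − £159,402 = £155,472.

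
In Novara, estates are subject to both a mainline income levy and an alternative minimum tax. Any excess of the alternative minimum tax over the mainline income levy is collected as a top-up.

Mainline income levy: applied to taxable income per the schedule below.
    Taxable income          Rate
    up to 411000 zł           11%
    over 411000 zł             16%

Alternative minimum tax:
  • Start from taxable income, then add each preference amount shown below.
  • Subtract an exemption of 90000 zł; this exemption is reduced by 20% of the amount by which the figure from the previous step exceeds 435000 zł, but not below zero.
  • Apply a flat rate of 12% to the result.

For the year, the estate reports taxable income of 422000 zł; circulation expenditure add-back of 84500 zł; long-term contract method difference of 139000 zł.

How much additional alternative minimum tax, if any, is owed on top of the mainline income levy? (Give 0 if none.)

Alternative minimum tax:
  Adjusted income: 422000 zł + 84500 zł + 139000 zł = 645500 zł
  Exemption: 90000 zł − 20% × (645500 zł − 435000 zł) = 90000 zł − 42100 zł = 47900 zł
  Base: 645500 zł − 47900 zł = 597600 zł
  597600 zł × 12% = 71712 zł

Mainline income levy:
  411000 zł × 11% = 45210 zł
  11000 zł × 16% = 1760 zł
  → 46970 zł

Excess of alternative minimum tax over mainline income levy: 71712 zł − 46970 zł = 24742 zł.

24742 zł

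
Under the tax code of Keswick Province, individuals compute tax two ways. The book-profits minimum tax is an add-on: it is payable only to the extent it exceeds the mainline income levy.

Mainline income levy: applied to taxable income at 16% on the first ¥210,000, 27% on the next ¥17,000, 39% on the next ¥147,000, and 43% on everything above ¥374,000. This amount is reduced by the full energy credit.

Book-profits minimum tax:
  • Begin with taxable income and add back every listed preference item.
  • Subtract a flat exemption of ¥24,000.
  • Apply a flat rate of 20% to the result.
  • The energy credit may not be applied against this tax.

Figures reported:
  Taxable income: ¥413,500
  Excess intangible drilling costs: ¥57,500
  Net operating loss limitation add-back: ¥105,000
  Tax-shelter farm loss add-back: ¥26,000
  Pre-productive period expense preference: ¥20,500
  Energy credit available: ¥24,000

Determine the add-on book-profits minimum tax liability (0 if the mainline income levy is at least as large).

¥31,195

Mainline income levy:
  ¥210,000 × 16% = ¥33,600
  ¥17,000 × 27% = ¥4,590
  ¥147,000 × 39% = ¥57,330
  ¥39,500 × 43% = ¥16,985
  → ¥112,505
  Less energy credit ¥24,000 → ¥88,505

Book-profits minimum tax:
  Adjusted income: ¥413,500 + ¥57,500 + ¥105,000 + ¥26,000 + ¥20,500 = ¥622,500
  Less exemption ¥24,000 → base ¥598,500
  ¥598,500 × 20% = ¥119,700

Excess of book-profits minimum tax over mainline income levy: ¥119,700 − ¥88,505 = ¥31,195.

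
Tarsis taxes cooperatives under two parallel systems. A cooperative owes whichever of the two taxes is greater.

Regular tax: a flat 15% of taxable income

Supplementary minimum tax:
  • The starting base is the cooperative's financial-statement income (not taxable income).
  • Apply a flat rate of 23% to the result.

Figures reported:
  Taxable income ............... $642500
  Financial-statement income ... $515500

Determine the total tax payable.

Supplementary minimum tax:
  Base (financial-statement income): $515500
  $515500 × 23% = $118565

Regular tax:
  $642500 × 15% = $96375

$118565 > $96375, so the supplementary minimum tax is the binding amount.

$118565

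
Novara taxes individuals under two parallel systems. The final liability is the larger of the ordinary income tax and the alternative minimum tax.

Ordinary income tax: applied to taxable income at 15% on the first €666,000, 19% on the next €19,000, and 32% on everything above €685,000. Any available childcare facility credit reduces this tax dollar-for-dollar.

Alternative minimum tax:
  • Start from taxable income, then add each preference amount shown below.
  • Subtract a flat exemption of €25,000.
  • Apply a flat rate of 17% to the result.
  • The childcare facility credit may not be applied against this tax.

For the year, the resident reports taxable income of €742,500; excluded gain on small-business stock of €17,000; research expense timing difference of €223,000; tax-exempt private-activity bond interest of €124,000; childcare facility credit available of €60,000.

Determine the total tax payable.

Alternative minimum tax:
  Adjusted income: €742,500 + €17,000 + €223,000 + €124,000 = €1,106,500
  Less exemption €25,000 → base €1,081,500
  €1,081,500 × 17% = €183,855

Ordinary income tax:
  €666,000 × 15% = €99,900
  €19,000 × 19% = €3,610
  €57,500 × 32% = €18,400
  → €121,910
  Less childcare facility credit €60,000 → €61,910

€183,855 > €61,910, so the alternative minimum tax is the binding amount.

€183,855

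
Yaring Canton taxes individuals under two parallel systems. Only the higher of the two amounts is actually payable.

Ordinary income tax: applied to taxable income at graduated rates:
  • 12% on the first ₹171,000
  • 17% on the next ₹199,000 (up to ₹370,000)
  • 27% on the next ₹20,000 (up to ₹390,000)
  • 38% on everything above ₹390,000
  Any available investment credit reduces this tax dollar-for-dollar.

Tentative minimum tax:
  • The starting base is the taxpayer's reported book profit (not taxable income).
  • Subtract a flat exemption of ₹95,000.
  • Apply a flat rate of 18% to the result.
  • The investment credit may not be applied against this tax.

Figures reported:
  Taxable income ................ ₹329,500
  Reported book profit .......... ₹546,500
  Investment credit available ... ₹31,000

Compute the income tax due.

₹81,270

Tentative minimum tax:
  Base (reported book profit): ₹546,500
  Less exemption ₹95,000 → base ₹451,500
  ₹451,500 × 18% = ₹81,270

Ordinary income tax:
  ₹171,000 × 12% = ₹20,520
  ₹158,500 × 17% = ₹26,945
  → ₹47,465
  Less investment credit ₹31,000 → ₹16,465

₹81,270 > ₹16,465, so the tentative minimum tax is the binding amount.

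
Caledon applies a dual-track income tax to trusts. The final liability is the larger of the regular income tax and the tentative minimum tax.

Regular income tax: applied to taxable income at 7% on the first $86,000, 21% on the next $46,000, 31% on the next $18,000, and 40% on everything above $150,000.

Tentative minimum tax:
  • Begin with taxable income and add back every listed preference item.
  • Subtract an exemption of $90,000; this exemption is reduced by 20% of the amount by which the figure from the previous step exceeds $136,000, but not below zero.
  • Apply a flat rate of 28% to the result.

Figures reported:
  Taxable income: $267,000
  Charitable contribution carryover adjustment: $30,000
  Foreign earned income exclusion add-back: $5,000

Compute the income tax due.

$68,656

Regular income tax:
  $86,000 × 7% = $6,020
  $46,000 × 21% = $9,660
  $18,000 × 31% = $5,580
  $117,000 × 40% = $46,800
  → $68,060

Tentative minimum tax:
  Adjusted income: $267,000 + $30,000 + $5,000 = $302,000
  Exemption: $90,000 − 20% × ($302,000 − $136,000) = $90,000 − $33,200 = $56,800
  Base: $302,000 − $56,800 = $245,200
  $245,200 × 28% = $68,656

$68,656 > $68,060, so the tentative minimum tax is the binding amount.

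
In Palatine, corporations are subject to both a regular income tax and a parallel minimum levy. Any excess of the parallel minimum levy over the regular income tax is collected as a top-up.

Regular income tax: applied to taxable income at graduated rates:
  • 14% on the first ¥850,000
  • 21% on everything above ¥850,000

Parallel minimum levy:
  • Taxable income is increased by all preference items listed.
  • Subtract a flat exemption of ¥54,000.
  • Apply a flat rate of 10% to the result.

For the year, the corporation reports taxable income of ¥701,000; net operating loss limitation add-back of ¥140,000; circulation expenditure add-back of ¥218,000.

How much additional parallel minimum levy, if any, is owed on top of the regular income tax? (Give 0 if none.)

¥2,360

Parallel minimum levy:
  Adjusted income: ¥701,000 + ¥140,000 + ¥218,000 = ¥1,059,000
  Less exemption ¥54,000 → base ¥1,005,000
  ¥1,005,000 × 10% = ¥100,500

Regular income tax:
  ¥701,000 × 14% = ¥98,140

Excess of parallel minimum levy over regular income tax: ¥100,500 − ¥98,140 = ¥2,360.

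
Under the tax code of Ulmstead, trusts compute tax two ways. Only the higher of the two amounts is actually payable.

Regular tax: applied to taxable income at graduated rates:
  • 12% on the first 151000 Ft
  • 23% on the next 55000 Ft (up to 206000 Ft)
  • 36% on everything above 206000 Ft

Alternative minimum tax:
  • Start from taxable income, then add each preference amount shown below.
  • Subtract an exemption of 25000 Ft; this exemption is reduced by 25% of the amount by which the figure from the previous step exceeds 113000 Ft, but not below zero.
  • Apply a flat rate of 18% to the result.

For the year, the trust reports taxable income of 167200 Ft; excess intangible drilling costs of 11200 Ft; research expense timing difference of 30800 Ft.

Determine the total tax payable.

Alternative minimum tax:
  Adjusted income: 167200 Ft + 11200 Ft + 30800 Ft = 209200 Ft
  Exemption: 25000 Ft − 25% × (209200 Ft − 113000 Ft) = 25000 Ft − 24050 Ft = 950 Ft
  Base: 209200 Ft − 950 Ft = 208250 Ft
  208250 Ft × 18% = 37485 Ft

Regular tax:
  151000 Ft × 12% = 18120 Ft
  16200 Ft × 23% = 3726 Ft
  → 21846 Ft

37485 Ft > 21846 Ft, so the alternative minimum tax is the binding amount.

37485 Ft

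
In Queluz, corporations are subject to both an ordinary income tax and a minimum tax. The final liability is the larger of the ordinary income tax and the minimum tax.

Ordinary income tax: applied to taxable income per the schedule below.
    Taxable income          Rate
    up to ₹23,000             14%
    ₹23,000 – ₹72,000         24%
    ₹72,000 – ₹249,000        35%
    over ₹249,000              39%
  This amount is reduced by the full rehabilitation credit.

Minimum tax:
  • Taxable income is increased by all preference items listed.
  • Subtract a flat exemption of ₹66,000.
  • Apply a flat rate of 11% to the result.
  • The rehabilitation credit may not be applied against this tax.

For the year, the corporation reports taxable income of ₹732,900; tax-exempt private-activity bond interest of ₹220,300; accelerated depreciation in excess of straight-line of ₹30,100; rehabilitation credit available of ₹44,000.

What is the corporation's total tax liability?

Minimum tax:
  Adjusted income: ₹732,900 + ₹220,300 + ₹30,100 = ₹983,300
  Less exemption ₹66,000 → base ₹917,300
  ₹917,300 × 11% = ₹100,903

Ordinary income tax:
  ₹23,000 × 14% = ₹3,220
  ₹49,000 × 24% = ₹11,760
  ₹177,000 × 35% = ₹61,950
  ₹483,900 × 39% = ₹188,721
  → ₹265,651
  Less rehabilitation credit ₹44,000 → ₹221,651

₹221,651 > ₹100,903, so the ordinary income tax governs.

₹221,651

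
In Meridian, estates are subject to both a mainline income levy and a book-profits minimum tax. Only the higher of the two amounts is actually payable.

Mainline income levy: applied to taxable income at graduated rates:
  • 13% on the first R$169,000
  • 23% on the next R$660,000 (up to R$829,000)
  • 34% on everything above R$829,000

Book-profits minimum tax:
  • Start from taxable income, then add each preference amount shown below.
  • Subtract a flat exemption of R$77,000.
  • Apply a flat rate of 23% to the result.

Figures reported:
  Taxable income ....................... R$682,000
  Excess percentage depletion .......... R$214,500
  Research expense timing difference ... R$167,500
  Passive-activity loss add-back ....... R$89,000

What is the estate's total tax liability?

R$247,480

Book-profits minimum tax:
  Adjusted income: R$682,000 + R$214,500 + R$167,500 + R$89,000 = R$1,153,000
  Less exemption R$77,000 → base R$1,076,000
  R$1,076,000 × 23% = R$247,480

Mainline income levy:
  R$169,000 × 13% = R$21,970
  R$513,000 × 23% = R$117,990
  → R$139,960

R$247,480 > R$139,960, so the book-profits minimum tax is the binding amount.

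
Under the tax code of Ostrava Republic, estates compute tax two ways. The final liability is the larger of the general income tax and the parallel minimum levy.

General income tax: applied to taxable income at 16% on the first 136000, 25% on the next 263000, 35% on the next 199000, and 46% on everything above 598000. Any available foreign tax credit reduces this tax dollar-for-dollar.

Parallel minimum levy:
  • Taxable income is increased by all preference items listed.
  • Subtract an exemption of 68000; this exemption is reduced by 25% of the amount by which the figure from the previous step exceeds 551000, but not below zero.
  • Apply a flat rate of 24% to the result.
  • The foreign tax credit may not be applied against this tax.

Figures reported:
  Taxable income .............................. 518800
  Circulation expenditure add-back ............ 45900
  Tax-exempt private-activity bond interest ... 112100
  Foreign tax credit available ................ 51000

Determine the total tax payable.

153660

Parallel minimum levy:
  Adjusted income: 518800 + 45900 + 112100 = 676800
  Exemption: 68000 − 25% × (676800 − 551000) = 68000 − 31450 = 36550
  Base: 676800 − 36550 = 640250
  640250 × 24% = 153660

General income tax:
  136000 × 16% = 21760
  263000 × 25% = 65750
  119800 × 35% = 41930
  → 129440
  Less foreign tax credit 51000 → 78440

153660 > 78440, so the parallel minimum levy is the binding amount.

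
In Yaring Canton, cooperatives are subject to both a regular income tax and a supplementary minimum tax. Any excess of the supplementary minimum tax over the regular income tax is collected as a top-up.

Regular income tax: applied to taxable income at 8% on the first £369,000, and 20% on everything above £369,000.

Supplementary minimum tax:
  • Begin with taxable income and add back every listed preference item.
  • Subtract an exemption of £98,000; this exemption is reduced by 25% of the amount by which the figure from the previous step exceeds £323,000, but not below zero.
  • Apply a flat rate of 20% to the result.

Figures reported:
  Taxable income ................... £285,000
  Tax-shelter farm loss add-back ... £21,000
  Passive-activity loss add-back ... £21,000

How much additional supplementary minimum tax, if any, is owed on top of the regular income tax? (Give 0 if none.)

£23,200

Regular income tax:
  £285,000 × 8% = £22,800

Supplementary minimum tax:
  Adjusted income: £285,000 + £21,000 + £21,000 = £327,000
  Exemption: £98,000 − 25% × (£327,000 − £323,000) = £98,000 − £1,000 = £97,000
  Base: £327,000 − £97,000 = £230,000
  £230,000 × 20% = £46,000

Excess of supplementary minimum tax over regular income tax: £46,000 − £22,800 = £23,200.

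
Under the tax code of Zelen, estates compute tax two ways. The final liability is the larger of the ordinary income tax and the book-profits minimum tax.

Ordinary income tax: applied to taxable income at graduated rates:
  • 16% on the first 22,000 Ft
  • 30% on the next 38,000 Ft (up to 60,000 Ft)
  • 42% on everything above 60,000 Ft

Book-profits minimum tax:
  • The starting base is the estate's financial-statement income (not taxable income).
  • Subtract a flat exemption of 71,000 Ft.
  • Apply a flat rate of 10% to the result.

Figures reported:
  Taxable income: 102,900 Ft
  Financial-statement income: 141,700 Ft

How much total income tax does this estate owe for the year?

32,938 Ft

Book-profits minimum tax:
  Base (financial-statement income): 141,700 Ft
  Less exemption 71,000 Ft → base 70,700 Ft
  70,700 Ft × 10% = 7,070 Ft

Ordinary income tax:
  22,000 Ft × 16% = 3,520 Ft
  38,000 Ft × 30% = 11,400 Ft
  42,900 Ft × 42% = 18,018 Ft
  → 32,938 Ft

32,938 Ft > 7,070 Ft, so the ordinary income tax governs.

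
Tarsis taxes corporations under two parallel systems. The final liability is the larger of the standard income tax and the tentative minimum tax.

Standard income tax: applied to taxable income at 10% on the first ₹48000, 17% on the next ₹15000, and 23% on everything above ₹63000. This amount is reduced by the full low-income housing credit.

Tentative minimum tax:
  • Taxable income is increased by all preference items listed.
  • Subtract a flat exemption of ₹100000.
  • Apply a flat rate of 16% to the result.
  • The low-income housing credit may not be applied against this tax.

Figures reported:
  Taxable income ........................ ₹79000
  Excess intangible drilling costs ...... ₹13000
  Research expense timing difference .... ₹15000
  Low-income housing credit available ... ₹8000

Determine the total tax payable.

Standard income tax:
  ₹48000 × 10% = ₹4800
  ₹15000 × 17% = ₹2550
  ₹16000 × 23% = ₹3680
  → ₹11030
  Less low-income housing credit ₹8000 → ₹3030

Tentative minimum tax:
  Adjusted income: ₹79000 + ₹13000 + ₹15000 = ₹107000
  Less exemption ₹100000 → base ₹7000
  ₹7000 × 16% = ₹1120

₹3030 > ₹1120, so the standard income tax governs.

₹3030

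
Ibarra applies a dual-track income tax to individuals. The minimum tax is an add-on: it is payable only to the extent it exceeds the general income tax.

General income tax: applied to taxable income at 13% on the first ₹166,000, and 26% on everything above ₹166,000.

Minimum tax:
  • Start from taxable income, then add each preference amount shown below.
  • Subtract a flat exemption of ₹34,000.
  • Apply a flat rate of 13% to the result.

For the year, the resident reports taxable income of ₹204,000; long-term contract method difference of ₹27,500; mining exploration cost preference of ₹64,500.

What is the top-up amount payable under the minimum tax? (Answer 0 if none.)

Minimum tax:
  Adjusted income: ₹204,000 + ₹27,500 + ₹64,500 = ₹296,000
  Less exemption ₹34,000 → base ₹262,000
  ₹262,000 × 13% = ₹34,060

General income tax:
  ₹166,000 × 13% = ₹21,580
  ₹38,000 × 26% = ₹9,880
  → ₹31,460

Excess of minimum tax over general income tax: ₹34,060 − ₹31,460 = ₹2,600.

₹2,600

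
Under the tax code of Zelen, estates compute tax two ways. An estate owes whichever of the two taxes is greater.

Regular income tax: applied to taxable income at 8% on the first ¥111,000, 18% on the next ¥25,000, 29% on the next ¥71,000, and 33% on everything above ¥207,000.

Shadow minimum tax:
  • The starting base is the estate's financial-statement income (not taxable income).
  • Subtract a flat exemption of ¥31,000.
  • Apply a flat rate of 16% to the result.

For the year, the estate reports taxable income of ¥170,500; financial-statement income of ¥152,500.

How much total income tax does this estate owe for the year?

¥23,385

Regular income tax:
  ¥111,000 × 8% = ¥8,880
  ¥25,000 × 18% = ¥4,500
  ¥34,500 × 29% = ¥10,005
  → ¥23,385

Shadow minimum tax:
  Base (financial-statement income): ¥152,500
  Less exemption ¥31,000 → base ¥121,500
  ¥121,500 × 16% = ¥19,440

¥23,385 > ¥19,440, so the regular income tax governs.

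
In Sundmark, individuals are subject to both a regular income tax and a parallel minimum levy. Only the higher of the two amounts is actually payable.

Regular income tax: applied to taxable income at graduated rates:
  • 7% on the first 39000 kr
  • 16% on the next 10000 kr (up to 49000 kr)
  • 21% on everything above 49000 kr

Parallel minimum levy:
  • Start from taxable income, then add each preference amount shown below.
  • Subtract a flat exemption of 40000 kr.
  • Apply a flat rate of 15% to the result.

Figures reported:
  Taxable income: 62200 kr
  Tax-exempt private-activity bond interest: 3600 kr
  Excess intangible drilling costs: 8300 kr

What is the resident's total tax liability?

Parallel minimum levy:
  Adjusted income: 62200 kr + 3600 kr + 8300 kr = 74100 kr
  Less exemption 40000 kr → base 34100 kr
  34100 kr × 15% = 5115 kr

Regular income tax:
  39000 kr × 7% = 2730 kr
  10000 kr × 16% = 1600 kr
  13200 kr × 21% = 2772 kr
  → 7102 kr

7102 kr > 5115 kr, so the regular income tax governs.

7102 kr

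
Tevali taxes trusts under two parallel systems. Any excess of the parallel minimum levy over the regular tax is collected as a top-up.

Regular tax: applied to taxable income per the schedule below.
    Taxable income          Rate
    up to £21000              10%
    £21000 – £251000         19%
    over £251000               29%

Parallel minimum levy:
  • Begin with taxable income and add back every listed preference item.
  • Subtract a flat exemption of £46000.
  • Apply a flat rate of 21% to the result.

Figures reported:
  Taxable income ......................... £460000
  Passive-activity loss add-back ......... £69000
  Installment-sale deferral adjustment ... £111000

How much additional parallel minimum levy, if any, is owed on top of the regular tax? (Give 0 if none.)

£18330

Parallel minimum levy:
  Adjusted income: £460000 + £69000 + £111000 = £640000
  Less exemption £46000 → base £594000
  £594000 × 21% = £124740

Regular tax:
  £21000 × 10% = £2100
  £230000 × 19% = £43700
  £209000 × 29% = £60610
  → £106410

Excess of parallel minimum levy over regular tax: £124740 − £106410 = £18330.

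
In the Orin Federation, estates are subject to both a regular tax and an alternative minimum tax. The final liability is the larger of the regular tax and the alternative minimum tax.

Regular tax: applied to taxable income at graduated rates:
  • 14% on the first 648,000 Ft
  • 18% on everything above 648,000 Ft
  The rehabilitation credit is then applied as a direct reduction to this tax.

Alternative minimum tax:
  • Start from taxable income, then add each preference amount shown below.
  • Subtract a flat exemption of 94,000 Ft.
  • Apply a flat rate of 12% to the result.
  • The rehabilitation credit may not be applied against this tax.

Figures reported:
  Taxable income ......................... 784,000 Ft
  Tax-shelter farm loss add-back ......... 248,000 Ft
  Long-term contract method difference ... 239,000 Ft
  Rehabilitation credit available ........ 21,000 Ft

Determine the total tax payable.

141,240 Ft

Alternative minimum tax:
  Adjusted income: 784,000 Ft + 248,000 Ft + 239,000 Ft = 1,271,000 Ft
  Less exemption 94,000 Ft → base 1,177,000 Ft
  1,177,000 Ft × 12% = 141,240 Ft

Regular tax:
  648,000 Ft × 14% = 90,720 Ft
  136,000 Ft × 18% = 24,480 Ft
  → 115,200 Ft
  Less rehabilitation credit 21,000 Ft → 94,200 Ft

141,240 Ft > 94,200 Ft, so the alternative minimum tax is the binding amount.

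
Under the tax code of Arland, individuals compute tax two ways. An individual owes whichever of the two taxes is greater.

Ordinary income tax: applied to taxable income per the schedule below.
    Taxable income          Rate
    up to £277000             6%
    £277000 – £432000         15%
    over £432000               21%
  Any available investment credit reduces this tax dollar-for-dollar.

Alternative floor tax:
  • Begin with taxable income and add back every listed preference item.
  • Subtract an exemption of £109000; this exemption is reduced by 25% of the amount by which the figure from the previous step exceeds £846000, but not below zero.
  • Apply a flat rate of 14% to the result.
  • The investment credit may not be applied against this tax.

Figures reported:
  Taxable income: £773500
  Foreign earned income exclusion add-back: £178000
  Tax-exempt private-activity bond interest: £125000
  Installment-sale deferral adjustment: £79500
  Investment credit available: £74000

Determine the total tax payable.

Alternative floor tax:
  Adjusted income: £773500 + £178000 + £125000 + £79500 = £1156000
  Exemption: £109000 − 25% × (£1156000 − £846000) = £109000 − £77500 = £31500
  Base: £1156000 − £31500 = £1124500
  £1124500 × 14% = £157430

Ordinary income tax:
  £277000 × 6% = £16620
  £155000 × 15% = £23250
  £341500 × 21% = £71715
  → £111585
  Less investment credit £74000 → £37585

£157430 > £37585, so the alternative floor tax is the binding amount.

£157430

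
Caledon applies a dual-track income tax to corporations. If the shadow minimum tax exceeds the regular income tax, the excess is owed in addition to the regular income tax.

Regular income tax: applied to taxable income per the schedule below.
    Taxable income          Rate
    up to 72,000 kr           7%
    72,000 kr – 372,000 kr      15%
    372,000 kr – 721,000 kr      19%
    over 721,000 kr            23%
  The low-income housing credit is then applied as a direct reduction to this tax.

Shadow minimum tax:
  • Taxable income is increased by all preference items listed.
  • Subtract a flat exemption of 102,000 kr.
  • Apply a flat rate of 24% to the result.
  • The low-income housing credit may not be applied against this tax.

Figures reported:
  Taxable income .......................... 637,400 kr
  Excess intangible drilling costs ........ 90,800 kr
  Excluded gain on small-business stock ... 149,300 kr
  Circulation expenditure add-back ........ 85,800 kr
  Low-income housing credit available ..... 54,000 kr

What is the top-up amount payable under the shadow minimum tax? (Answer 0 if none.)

160,246 kr

Shadow minimum tax:
  Adjusted income: 637,400 kr + 90,800 kr + 149,300 kr + 85,800 kr = 963,300 kr
  Less exemption 102,000 kr → base 861,300 kr
  861,300 kr × 24% = 206,712 kr

Regular income tax:
  72,000 kr × 7% = 5,040 kr
  300,000 kr × 15% = 45,000 kr
  265,400 kr × 19% = 50,426 kr
  → 100,466 kr
  Less low-income housing credit 54,000 kr → 46,466 kr

Excess of shadow minimum tax over regular income tax: 206,712 kr − 46,466 kr = 160,246 kr.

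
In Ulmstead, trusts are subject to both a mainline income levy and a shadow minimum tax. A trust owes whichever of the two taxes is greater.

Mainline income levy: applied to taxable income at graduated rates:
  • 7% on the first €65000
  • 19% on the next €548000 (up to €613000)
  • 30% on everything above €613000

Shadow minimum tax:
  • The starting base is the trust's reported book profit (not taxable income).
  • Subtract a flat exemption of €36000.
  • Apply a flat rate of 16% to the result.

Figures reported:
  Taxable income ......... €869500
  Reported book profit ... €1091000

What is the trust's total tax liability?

Mainline income levy:
  €65000 × 7% = €4550
  €548000 × 19% = €104120
  €256500 × 30% = €76950
  → €185620

Shadow minimum tax:
  Base (reported book profit): €1091000
  Less exemption €36000 → base €1055000
  €1055000 × 16% = €168800

€185620 > €168800, so the mainline income levy governs.

€185620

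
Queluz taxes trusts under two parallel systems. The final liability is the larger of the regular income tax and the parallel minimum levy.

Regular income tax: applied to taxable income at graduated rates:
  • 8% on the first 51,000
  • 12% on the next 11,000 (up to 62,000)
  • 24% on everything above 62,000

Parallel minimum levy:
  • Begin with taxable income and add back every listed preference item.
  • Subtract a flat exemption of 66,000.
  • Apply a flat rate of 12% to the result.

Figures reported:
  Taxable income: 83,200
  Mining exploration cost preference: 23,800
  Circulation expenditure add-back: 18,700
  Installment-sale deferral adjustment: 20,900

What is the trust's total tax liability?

10,488

Regular income tax:
  51,000 × 8% = 4,080
  11,000 × 12% = 1,320
  21,200 × 24% = 5,088
  → 10,488

Parallel minimum levy:
  Adjusted income: 83,200 + 23,800 + 18,700 + 20,900 = 146,600
  Less exemption 66,000 → base 80,600
  80,600 × 12% = 9,672

10,488 > 9,672, so the regular income tax governs.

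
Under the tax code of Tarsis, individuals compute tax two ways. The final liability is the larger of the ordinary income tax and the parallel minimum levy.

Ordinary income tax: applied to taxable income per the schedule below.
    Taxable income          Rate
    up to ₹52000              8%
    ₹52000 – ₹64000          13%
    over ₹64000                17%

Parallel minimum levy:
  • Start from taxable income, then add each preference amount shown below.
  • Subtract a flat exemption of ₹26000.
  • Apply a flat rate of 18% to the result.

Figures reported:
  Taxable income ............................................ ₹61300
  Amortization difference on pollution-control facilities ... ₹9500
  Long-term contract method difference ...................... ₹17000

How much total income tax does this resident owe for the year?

₹11124

Ordinary income tax:
  ₹52000 × 8% = ₹4160
  ₹9300 × 13% = ₹1209
  → ₹5369

Parallel minimum levy:
  Adjusted income: ₹61300 + ₹9500 + ₹17000 = ₹87800
  Less exemption ₹26000 → base ₹61800
  ₹61800 × 18% = ₹11124

₹11124 > ₹5369, so the parallel minimum levy is the binding amount.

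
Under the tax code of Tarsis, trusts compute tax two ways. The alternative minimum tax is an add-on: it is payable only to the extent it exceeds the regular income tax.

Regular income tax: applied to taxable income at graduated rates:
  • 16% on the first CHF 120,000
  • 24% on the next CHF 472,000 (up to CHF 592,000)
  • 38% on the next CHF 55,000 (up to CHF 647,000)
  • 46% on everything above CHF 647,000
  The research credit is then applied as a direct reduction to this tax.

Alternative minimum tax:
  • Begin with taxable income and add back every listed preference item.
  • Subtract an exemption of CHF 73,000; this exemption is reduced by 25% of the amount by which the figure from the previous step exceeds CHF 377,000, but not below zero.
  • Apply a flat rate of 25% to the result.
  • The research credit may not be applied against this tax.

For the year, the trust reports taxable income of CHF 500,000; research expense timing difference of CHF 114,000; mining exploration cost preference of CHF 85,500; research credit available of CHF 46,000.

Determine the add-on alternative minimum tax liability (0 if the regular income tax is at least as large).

CHF 110,475

Alternative minimum tax:
  Adjusted income: CHF 500,000 + CHF 114,000 + CHF 85,500 = CHF 699,500
  Exemption: 25% × (CHF 699,500 − CHF 377,000) = CHF 80,625 ≥ CHF 73,000, so the exemption is fully phased out
  Base: CHF 699,500 − CHF 0 = CHF 699,500
  CHF 699,500 × 25% = CHF 174,875

Regular income tax:
  CHF 120,000 × 16% = CHF 19,200
  CHF 380,000 × 24% = CHF 91,200
  → CHF 110,400
  Less research credit CHF 46,000 → CHF 64,400

Excess of alternative minimum tax over regular income tax: CHF 174,875 − CHF 64,400 = CHF 110,475.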